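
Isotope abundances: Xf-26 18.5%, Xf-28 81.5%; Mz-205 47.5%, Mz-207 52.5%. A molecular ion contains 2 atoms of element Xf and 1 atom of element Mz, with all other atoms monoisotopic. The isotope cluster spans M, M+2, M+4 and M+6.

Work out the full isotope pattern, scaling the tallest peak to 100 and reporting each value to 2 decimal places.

3.43 : 34.02 : 100.00 : 73.60

Element Xf pattern (n=2): 0.034225 : 0.30155 : 0.664225
Element Mz pattern (n=1): 0.4750 : 0.5250
Convolve the two distributions (both contribute in 2-u steps):
  M: 0.034225×0.4750 = 0.016257
  M+2: 0.034225×0.5250 + 0.30155×0.4750 = 0.161204
  M+4: 0.30155×0.5250 + 0.664225×0.4750 = 0.473821
  M+6: 0.664225×0.5250 = 0.348718
Scale to base peak (0.473821) = 100: 3.43 : 34.02 : 100.00 : 73.60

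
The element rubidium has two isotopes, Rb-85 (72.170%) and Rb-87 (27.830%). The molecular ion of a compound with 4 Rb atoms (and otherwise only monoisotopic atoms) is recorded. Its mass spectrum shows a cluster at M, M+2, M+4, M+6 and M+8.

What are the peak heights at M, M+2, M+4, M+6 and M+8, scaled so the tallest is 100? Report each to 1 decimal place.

64.8 : 100.0 : 57.8 : 14.9 : 1.4

The 4 Rb atoms are independent, so intensities follow the terms of (0.72170 + 0.27830)^4.
P(M) = 0.72170^4 = 0.271286
P(M+2) = 4 × 0.72170^3 × 0.27830^1 = 0.418450
P(M+4) = 6 × 0.72170^2 × 0.27830^2 = 0.242042
P(M+6) = 4 × 0.72170^1 × 0.27830^3 = 0.062224
P(M+8) = 0.27830^4 = 0.005999
The M+2 peak is largest (0.418450); scaling to 100 gives 64.8 : 100.0 : 57.8 : 14.9 : 1.4.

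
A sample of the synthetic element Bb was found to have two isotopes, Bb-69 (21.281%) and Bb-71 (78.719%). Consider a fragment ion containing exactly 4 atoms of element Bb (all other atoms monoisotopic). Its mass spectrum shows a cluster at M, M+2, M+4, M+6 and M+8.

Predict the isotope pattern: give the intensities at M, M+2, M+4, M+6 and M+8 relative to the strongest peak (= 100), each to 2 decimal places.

0.49 : 7.31 : 40.55 : 100.00 : 92.48

The 4 Bb atoms are independent, so intensities follow the terms of (0.21281 + 0.78719)^4.
P(M) = 0.21281^4 = 0.002051
P(M+2) = 4 × 0.21281^3 × 0.78719^1 = 0.030347
P(M+4) = 6 × 0.21281^2 × 0.78719^2 = 0.168382
P(M+6) = 4 × 0.21281^1 × 0.78719^3 = 0.415232
P(M+8) = 0.78719^4 = 0.383989
The M+6 peak is largest (0.415232); scaling to 100 gives 0.49 : 7.31 : 40.55 : 100.00 : 92.48.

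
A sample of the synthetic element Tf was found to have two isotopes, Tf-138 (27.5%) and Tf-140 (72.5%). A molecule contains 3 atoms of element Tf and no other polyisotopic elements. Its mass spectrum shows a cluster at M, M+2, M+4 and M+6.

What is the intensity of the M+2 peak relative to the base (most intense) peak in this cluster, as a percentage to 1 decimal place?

37.9%

(0.275 + 0.725)^3 gives M 0.0208, M+2 0.1645, M+4 0.4336, M+6 0.3811; the largest is M+4.
P(M+4) = C(3,2) × 0.275^1 × 0.725^2 = 3 × 0.2750 × 0.525625 = 0.433641 (base)
P(M+2) = C(3,1) × 0.275^2 × 0.725^1 = 3 × 0.075625 × 0.7250 = 0.164484
Relative intensity = 0.164484 / 0.433641 × 100 = 37.9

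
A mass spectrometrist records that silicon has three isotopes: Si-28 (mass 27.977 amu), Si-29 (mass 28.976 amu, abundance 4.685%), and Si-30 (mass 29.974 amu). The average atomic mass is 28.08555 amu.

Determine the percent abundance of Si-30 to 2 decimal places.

The remaining 95.315% is split between Si-28 (fraction x) and Si-30 (fraction 0.95315 − x).
Substituting: 27.977x + 29.974(0.95315 − x) = 26.7280244
(27.977 − 29.974)x = -1.8416937  ⇒  x = 0.92223, y = 0.03092
Si-28: 92.22%, Si-30: 3.09%.

3.09%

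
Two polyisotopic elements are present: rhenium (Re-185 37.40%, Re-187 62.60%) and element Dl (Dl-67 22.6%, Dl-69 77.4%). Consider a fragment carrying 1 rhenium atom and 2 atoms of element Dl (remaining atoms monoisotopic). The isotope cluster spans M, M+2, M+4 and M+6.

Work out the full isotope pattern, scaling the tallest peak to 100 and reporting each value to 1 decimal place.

Rhenium pattern (n=1): 0.3740 : 0.6260
Element Dl pattern (n=2): 0.051076 : 0.349848 : 0.599076
Convolve the two distributions (both contribute in 2-u steps):
  M: 0.3740×0.051076 = 0.019102
  M+2: 0.3740×0.349848 + 0.6260×0.051076 = 0.162817
  M+4: 0.3740×0.599076 + 0.6260×0.349848 = 0.443059
  M+6: 0.6260×0.599076 = 0.375022
Scale to base peak (0.443059) = 100: 4.3 : 36.7 : 100.0 : 84.6

4.3 : 36.7 : 100.0 : 84.6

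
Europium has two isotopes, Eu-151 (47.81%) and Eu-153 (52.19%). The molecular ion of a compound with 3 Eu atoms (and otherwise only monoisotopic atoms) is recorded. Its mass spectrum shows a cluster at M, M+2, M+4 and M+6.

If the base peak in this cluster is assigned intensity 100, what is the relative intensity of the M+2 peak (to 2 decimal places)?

91.61

Binomial terms of (0.4781 + 0.5219)^3: M 0.1093, M+2 0.3579, M+4 0.3907, M+6 0.1422 → M+4 is the base peak.
P(M+4) = C(3,2) × 0.4781^1 × 0.5219^2 = 3 × 0.4781 × 0.27237961 = 0.390674 (base)
P(M+2) = C(3,1) × 0.4781^2 × 0.5219^1 = 3 × 0.22857961 × 0.5219 = 0.357887
Relative intensity = 0.357887 / 0.390674 × 100 = 91.61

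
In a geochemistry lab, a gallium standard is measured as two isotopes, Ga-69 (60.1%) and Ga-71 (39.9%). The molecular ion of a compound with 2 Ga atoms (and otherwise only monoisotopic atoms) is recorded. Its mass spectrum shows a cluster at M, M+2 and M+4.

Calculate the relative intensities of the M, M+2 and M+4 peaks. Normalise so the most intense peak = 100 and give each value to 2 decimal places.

Each Ga atom is independently Ga-69 (p = 0.601) or Ga-71 (q = 0.399); the cluster is the binomial expansion (p + q)^2.
P(M) = 0.601^2 = 0.361201
P(M+2) = 2 × 0.601^1 × 0.399^1 = 0.479598
P(M+4) = 0.399^2 = 0.159201
The M+2 peak is largest (0.479598); scaling to 100 gives 75.31 : 100.00 : 33.19.

75.31 : 100.00 : 33.19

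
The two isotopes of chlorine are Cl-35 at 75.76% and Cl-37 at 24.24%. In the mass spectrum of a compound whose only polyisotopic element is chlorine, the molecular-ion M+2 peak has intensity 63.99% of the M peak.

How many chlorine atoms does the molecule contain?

2

For n independent Cl atoms, I(M+2)/I(M) = n · (abundance Cl-37) / (abundance Cl-35) = n · 0.2424/0.7576.
n = 0.6399 × 0.7576/0.2424 = 2.00 ≈ 2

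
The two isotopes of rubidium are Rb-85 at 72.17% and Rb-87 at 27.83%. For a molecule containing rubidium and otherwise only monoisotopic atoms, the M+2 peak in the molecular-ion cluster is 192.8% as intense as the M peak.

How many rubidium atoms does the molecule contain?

5

The M+2/M ratio from n Rb atoms is n · q/p = n · 0.2783/0.7217.
n = 1.928 × 0.7217/0.2783 = 5.00 ≈ 5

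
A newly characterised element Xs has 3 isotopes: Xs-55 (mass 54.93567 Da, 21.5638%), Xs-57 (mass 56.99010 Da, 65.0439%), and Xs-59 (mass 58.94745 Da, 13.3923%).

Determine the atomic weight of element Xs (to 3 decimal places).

56.809 Da

Ar = Σ fᵢ·mᵢ = 0.215638 × 54.93567 + 0.650439 × 56.99010 + 0.133923 × 58.94745
= 11.846218 + 37.068584 + 7.894419 = 56.809221 Da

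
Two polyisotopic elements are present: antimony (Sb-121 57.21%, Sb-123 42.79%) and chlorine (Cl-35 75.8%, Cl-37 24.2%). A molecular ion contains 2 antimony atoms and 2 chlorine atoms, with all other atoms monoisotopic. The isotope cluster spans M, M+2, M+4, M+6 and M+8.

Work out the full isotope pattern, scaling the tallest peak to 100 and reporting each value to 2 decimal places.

46.85 : 100.00 : 75.74 : 23.88 : 2.67

Antimony pattern (n=2): 0.32729841 : 0.48960318 : 0.18309841
Chlorine pattern (n=2): 0.574564 : 0.366872 : 0.058564
Convolve the two distributions (both contribute in 2-u steps):
  M: 0.32729841×0.574564 = 0.188054
  M+2: 0.32729841×0.366872 + 0.48960318×0.574564 = 0.401385
  M+4: 0.32729841×0.058564 + 0.48960318×0.366872 + 0.18309841×0.574564 = 0.303991
  M+6: 0.48960318×0.058564 + 0.18309841×0.366872 = 0.095847
  M+8: 0.18309841×0.058564 = 0.010723
Scale to base peak (0.401385) = 100: 46.85 : 100.00 : 75.74 : 23.88 : 2.67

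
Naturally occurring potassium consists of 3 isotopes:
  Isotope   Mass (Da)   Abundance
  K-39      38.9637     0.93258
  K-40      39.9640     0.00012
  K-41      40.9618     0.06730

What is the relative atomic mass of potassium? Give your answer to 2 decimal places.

39.10 Da

Average mass = Σ (abundance × isotope mass) = 0.93258 × 38.9637 + 0.00012 × 39.9640 + 0.06730 × 40.9618
= 36.33677 + 0.00480 + 2.75673 = 39.09830 Da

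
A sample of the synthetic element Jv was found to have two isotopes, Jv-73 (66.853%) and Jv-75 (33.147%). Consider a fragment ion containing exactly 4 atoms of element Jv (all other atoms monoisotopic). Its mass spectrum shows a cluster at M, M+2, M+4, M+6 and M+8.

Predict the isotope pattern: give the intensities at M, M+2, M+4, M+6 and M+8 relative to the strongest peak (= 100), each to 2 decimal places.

50.42 : 100.00 : 74.37 : 24.58 : 3.05

The 4 Jv atoms are independent, so intensities follow the terms of (0.66853 + 0.33147)^4.
P(M) = 0.66853^4 = 0.199749
P(M+2) = 4 × 0.66853^3 × 0.33147^1 = 0.396157
P(M+4) = 6 × 0.66853^2 × 0.33147^2 = 0.294633
P(M+6) = 4 × 0.66853^1 × 0.33147^3 = 0.097390
P(M+8) = 0.33147^4 = 0.012072
The M+2 peak is largest (0.396157); scaling to 100 gives 50.42 : 100.00 : 74.37 : 24.58 : 3.05.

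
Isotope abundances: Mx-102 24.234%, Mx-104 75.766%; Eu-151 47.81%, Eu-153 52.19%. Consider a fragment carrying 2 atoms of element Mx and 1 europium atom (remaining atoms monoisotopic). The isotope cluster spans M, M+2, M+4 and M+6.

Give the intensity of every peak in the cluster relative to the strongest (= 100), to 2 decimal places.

Element Mx pattern (n=2): 0.05872868 : 0.36722265 : 0.57404868
Europium pattern (n=1): 0.4781 : 0.5219
Convolve the two distributions (both contribute in 2-u steps):
  M: 0.05872868×0.4781 = 0.028078
  M+2: 0.05872868×0.5219 + 0.36722265×0.4781 = 0.206220
  M+4: 0.36722265×0.5219 + 0.57404868×0.4781 = 0.466106
  M+6: 0.57404868×0.5219 = 0.299596
Scale to base peak (0.466106) = 100: 6.02 : 44.24 : 100.00 : 64.28

6.02 : 44.24 : 100.00 : 64.28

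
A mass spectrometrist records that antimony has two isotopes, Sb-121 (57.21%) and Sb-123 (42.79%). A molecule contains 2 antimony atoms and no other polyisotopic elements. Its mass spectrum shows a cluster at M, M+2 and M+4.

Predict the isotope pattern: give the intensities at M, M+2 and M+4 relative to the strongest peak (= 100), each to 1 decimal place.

Expanding (0.5721 + 0.4279)^2:
P(M) = 0.5721^2 = 0.327298
P(M+2) = 2 × 0.5721^1 × 0.4279^1 = 0.489603
P(M+4) = 0.4279^2 = 0.183098
The M+2 peak is largest (0.489603); scaling to 100 gives 66.8 : 100.0 : 37.4.

66.8 : 100.0 : 37.4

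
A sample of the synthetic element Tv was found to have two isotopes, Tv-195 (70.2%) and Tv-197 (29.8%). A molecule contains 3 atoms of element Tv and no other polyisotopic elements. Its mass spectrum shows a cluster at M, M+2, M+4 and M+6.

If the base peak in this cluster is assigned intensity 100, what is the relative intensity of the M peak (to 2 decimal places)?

Term probabilities: M 0.3459, M+2 0.4406, M+4 0.1870, M+6 0.0265. Base peak = M+2.
P(M+2) = C(3,1) × 0.702^2 × 0.298^1 = 3 × 0.492804 × 0.2980 = 0.440567 (base)
P(M) = C(3,0) × 0.702^3 × 0.298^0 = 1 × 0.34594841 × 1.0000 = 0.345948
Relative intensity = 0.345948 / 0.440567 × 100 = 78.52

78.52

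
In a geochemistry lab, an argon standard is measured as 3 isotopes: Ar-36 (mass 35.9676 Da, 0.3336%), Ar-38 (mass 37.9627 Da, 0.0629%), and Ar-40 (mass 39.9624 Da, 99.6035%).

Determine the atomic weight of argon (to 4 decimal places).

The abundance-weighted mean is 0.003336 × 35.9676 + 0.000629 × 37.9627 + 0.996035 × 39.9624
= 0.11999 + 0.02388 + 39.80395 = 39.94782 Da

39.9478 Da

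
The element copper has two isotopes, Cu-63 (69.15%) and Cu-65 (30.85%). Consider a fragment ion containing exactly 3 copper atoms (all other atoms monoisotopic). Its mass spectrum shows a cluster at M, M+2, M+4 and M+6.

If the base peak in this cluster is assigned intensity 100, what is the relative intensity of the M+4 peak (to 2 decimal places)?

Term probabilities: M 0.3307, M+2 0.4425, M+4 0.1974, M+6 0.0294. Base peak = M+2.
P(M+2) = C(3,1) × 0.6915^2 × 0.3085^1 = 3 × 0.47817225 × 0.3085 = 0.442548 (base)
P(M+4) = C(3,2) × 0.6915^1 × 0.3085^2 = 3 × 0.6915 × 0.09517225 = 0.197435
Relative intensity = 0.197435 / 0.442548 × 100 = 44.61

44.61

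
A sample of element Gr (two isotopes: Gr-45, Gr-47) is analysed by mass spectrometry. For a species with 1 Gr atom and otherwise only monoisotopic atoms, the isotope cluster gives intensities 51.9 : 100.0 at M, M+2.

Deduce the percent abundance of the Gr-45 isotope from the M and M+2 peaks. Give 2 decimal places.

34.17%

If p is the fraction of Gr that is Gr-45, then I(M+2)/I(M) = [C(1,1)·p^0·(1−p)] / p^1 = 1·(1−p)/p = 100.0/51.9 = 1.9268
(1−p)/p = 1.9268/1 = 1.9268  ⇒  p = 1/(1 + 1.9268) = 0.3417
Gr-45: 34.17%, Gr-47: 65.83%.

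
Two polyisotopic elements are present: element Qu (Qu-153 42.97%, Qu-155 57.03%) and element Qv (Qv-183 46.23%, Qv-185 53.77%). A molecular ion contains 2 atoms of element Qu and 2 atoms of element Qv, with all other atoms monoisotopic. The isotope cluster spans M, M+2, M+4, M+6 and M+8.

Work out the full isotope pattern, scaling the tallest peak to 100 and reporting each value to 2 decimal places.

10.77 : 53.62 : 100.00 : 82.77 : 25.65

Element Qu pattern (n=2): 0.18464209 : 0.49011582 : 0.32524209
Element Qv pattern (n=2): 0.21372129 : 0.49715742 : 0.28912129
Convolve the two distributions (both contribute in 2-u steps):
  M: 0.18464209×0.21372129 = 0.039462
  M+2: 0.18464209×0.49715742 + 0.49011582×0.21372129 = 0.196544
  M+4: 0.18464209×0.28912129 + 0.49011582×0.49715742 + 0.32524209×0.21372129 = 0.366560
  M+6: 0.49011582×0.28912129 + 0.32524209×0.49715742 = 0.303399
  M+8: 0.32524209×0.28912129 = 0.094034
Scale to base peak (0.366560) = 100: 10.77 : 53.62 : 100.00 : 82.77 : 25.65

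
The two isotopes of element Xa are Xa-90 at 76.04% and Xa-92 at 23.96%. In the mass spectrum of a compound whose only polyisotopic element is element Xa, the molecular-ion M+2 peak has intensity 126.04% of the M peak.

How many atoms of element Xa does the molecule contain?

4

For n independent Xa atoms, I(M+2)/I(M) = n · (abundance Xa-92) / (abundance Xa-90) = n · 0.2396/0.7604.
n = 1.2604 × 0.7604/0.2396 = 4.00 ≈ 4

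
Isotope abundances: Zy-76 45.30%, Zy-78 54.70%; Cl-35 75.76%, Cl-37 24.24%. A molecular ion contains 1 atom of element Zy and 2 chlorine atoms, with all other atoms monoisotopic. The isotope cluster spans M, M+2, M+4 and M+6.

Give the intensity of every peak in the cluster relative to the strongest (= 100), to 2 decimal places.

Element Zy pattern (n=1): 0.4530 : 0.5470
Chlorine pattern (n=2): 0.57395776 : 0.36728448 : 0.05875776
Convolve the two distributions (both contribute in 2-u steps):
  M: 0.4530×0.57395776 = 0.260003
  M+2: 0.4530×0.36728448 + 0.5470×0.57395776 = 0.480335
  M+4: 0.4530×0.05875776 + 0.5470×0.36728448 = 0.227522
  M+6: 0.5470×0.05875776 = 0.032140
Scale to base peak (0.480335) = 100: 54.13 : 100.00 : 47.37 : 6.69

54.13 : 100.00 : 47.37 : 6.69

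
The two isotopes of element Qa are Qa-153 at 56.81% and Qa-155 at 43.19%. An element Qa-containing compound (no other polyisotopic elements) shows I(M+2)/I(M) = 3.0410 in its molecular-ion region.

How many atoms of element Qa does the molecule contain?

4

The M+2/M ratio from n Qa atoms is n · q/p = n · 0.4319/0.5681.
n = 3.0410 × 0.5681/0.4319 = 4.00 ≈ 4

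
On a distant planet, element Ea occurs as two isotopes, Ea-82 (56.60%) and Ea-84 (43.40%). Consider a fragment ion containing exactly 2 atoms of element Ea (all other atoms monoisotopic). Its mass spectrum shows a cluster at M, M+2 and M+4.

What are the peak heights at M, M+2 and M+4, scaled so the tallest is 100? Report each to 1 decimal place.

65.2 : 100.0 : 38.3

Each Ea atom is independently Ea-82 (p = 0.5660) or Ea-84 (q = 0.4340); the cluster is the binomial expansion (p + q)^2.
P(M) = 0.5660^2 = 0.320356
P(M+2) = 2 × 0.5660^1 × 0.4340^1 = 0.491288
P(M+4) = 0.4340^2 = 0.188356
The M+2 peak is largest (0.491288); scaling to 100 gives 65.2 : 100.0 : 38.3.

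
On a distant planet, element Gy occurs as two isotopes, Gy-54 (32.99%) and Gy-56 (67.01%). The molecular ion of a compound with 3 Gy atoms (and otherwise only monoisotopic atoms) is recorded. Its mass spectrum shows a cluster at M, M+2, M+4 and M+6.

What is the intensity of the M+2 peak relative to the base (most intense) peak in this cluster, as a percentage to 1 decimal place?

Binomial terms of (0.3299 + 0.6701)^3: M 0.0359, M+2 0.2188, M+4 0.4444, M+6 0.3009 → M+4 is the base peak.
P(M+4) = C(3,2) × 0.3299^1 × 0.6701^2 = 3 × 0.3299 × 0.44903401 = 0.444409 (base)
P(M+2) = C(3,1) × 0.3299^2 × 0.6701^1 = 3 × 0.10883401 × 0.6701 = 0.218789
Relative intensity = 0.218789 / 0.444409 × 100 = 49.2

49.2%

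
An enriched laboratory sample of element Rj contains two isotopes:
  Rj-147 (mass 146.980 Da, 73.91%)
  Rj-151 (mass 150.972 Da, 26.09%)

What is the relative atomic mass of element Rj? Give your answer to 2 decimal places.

Average mass = Σ (abundance × isotope mass) = 0.7391 × 146.980 + 0.2609 × 150.972
= 108.6329 + 39.3886 = 148.0215 Da

148.02 Da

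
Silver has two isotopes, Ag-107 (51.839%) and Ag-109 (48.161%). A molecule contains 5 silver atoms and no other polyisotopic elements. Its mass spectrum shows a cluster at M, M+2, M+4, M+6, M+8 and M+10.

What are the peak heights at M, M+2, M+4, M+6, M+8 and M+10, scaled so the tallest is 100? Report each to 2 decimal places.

11.59 : 53.82 : 100.00 : 92.90 : 43.16 : 8.02

Each Ag atom is independently Ag-107 (p = 0.51839) or Ag-109 (q = 0.48161); the cluster is the binomial expansion (p + q)^5.
P(M) = 0.51839^5 = 0.037435
P(M+2) = 5 × 0.51839^4 × 0.48161^1 = 0.173897
P(M+4) = 10 × 0.51839^3 × 0.48161^2 = 0.323118
P(M+6) = 10 × 0.51839^2 × 0.48161^3 = 0.300192
P(M+8) = 5 × 0.51839^1 × 0.48161^4 = 0.139447
P(M+10) = 0.48161^5 = 0.025911
The M+4 peak is largest (0.323118); scaling to 100 gives 11.59 : 53.82 : 100.00 : 92.90 : 43.16 : 8.02.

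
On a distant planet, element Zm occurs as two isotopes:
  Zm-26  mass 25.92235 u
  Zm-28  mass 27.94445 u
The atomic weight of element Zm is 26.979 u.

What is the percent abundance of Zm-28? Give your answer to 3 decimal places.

Writing the weighted mean with unknown fraction x of Zm-26:
25.92235·x + 27.94445·(1 − x) = 26.979
(25.92235 − 27.94445)·x = 26.979 − 27.94445
x = -0.96545 / -2.02210 = 0.47745 → 47.745% Zm-26, 52.255% Zm-28.

52.255%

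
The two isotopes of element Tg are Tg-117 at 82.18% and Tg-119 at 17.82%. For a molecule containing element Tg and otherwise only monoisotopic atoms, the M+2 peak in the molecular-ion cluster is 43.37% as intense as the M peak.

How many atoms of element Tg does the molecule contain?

2

For n independent Tg atoms, I(M+2)/I(M) = n · (abundance Tg-119) / (abundance Tg-117) = n · 0.1782/0.8218.
n = 0.4337 × 0.8218/0.1782 = 2.00 ≈ 2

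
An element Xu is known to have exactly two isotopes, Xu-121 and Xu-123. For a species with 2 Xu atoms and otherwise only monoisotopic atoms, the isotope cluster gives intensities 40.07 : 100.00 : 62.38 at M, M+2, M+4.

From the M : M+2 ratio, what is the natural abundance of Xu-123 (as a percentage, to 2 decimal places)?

Let p = fractional abundance of Xu-121. I(M+2)/I(M) = [C(2,1)·p^1·(1−p)] / p^2 = 2·(1−p)/p = 100.00/40.07 = 2.4956
(1−p)/p = 2.4956/2 = 1.2478  ⇒  p = 1/(1 + 1.2478) = 0.4449
Xu-121: 44.49%, Xu-123: 55.51%.

55.51%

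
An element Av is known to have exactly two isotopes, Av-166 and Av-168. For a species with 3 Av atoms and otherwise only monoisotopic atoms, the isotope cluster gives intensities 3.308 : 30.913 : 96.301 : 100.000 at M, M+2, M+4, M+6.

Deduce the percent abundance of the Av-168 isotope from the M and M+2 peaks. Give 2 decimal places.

If p is the fraction of Av that is Av-166, then I(M+2)/I(M) = [C(3,1)·p^2·(1−p)] / p^3 = 3·(1−p)/p = 30.913/3.308 = 9.3449
(1−p)/p = 9.3449/3 = 3.1150  ⇒  p = 1/(1 + 3.1150) = 0.2430
Av-166: 24.30%, Av-168: 75.70%.

75.70%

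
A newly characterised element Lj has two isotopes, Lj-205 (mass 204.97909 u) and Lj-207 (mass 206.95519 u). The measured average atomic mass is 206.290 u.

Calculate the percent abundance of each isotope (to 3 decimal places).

Let x be the fractional abundance of Lj-205; then Lj-207 has abundance 1 − x.
204.97909·x + 206.95519·(1 − x) = 206.290
(204.97909 − 206.95519)·x = 206.290 − 206.95519
x = -0.66519 / -1.97610 = 0.33662 → 33.662% Lj-205, 66.338% Lj-207.

Lj-205: 33.662%, Lj-207: 66.338%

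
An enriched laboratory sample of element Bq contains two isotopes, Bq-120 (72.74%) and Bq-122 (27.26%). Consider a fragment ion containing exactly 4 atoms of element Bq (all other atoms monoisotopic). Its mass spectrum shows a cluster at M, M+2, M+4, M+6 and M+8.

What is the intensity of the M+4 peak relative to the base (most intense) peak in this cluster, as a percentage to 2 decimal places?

(0.7274 + 0.2726)^4 gives M 0.2800, M+2 0.4197, M+4 0.2359, M+6 0.0589, M+8 0.0055; the largest is M+2.
P(M+2) = C(4,1) × 0.7274^3 × 0.2726^1 = 4 × 0.38487517 × 0.2726 = 0.419668 (base)
P(M+4) = C(4,2) × 0.7274^2 × 0.2726^2 = 6 × 0.52911076 × 0.07431076 = 0.235912
Relative intensity = 0.235912 / 0.419668 × 100 = 56.21

56.21%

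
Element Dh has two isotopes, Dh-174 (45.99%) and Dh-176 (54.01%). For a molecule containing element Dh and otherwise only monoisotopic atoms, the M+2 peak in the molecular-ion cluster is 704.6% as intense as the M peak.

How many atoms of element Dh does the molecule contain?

6

For n independent Dh atoms, I(M+2)/I(M) = n · (abundance Dh-176) / (abundance Dh-174) = n · 0.5401/0.4599.
n = 7.046 × 0.4599/0.5401 = 6.00 ≈ 6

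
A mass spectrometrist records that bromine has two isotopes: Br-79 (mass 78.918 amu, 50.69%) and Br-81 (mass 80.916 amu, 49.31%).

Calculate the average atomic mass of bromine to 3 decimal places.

79.903 amu

The abundance-weighted mean is 0.5069 × 78.918 + 0.4931 × 80.916
= 40.0035 + 39.8997 = 79.9032 amu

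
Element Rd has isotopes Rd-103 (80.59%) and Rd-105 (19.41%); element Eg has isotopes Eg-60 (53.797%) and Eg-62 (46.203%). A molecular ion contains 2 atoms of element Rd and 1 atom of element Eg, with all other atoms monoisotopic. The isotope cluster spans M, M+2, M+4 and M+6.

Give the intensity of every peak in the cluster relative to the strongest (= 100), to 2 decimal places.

74.60 : 100.00 : 35.19 : 3.72

Element Rd pattern (n=2): 0.64947481 : 0.31285038 : 0.03767481
Element Eg pattern (n=1): 0.53797 : 0.46203
Convolve the two distributions (both contribute in 2-u steps):
  M: 0.64947481×0.53797 = 0.349398
  M+2: 0.64947481×0.46203 + 0.31285038×0.53797 = 0.468381
  M+4: 0.31285038×0.46203 + 0.03767481×0.53797 = 0.164814
  M+6: 0.03767481×0.46203 = 0.017407
Scale to base peak (0.468381) = 100: 74.60 : 100.00 : 35.19 : 3.72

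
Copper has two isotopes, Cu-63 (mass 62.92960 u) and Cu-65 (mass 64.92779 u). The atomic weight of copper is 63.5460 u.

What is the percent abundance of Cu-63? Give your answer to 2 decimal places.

69.15%

Writing the weighted mean with unknown fraction x of Cu-63:
62.92960·x + 64.92779·(1 − x) = 63.5460
(62.92960 − 64.92779)·x = 63.5460 − 64.92779
x = -1.38179 / -1.99819 = 0.69152 → 69.15% Cu-63, 30.85% Cu-65.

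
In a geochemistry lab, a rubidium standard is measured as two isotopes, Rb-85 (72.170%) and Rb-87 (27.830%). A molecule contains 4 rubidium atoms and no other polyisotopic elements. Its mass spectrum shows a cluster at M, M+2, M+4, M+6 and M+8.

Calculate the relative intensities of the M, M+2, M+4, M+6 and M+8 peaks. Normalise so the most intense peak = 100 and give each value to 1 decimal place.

Each Rb atom is independently Rb-85 (p = 0.72170) or Rb-87 (q = 0.27830); the cluster is the binomial expansion (p + q)^4.
P(M) = 0.72170^4 = 0.271286
P(M+2) = 4 × 0.72170^3 × 0.27830^1 = 0.418450
P(M+4) = 6 × 0.72170^2 × 0.27830^2 = 0.242042
P(M+6) = 4 × 0.72170^1 × 0.27830^3 = 0.062224
P(M+8) = 0.27830^4 = 0.005999
The M+2 peak is largest (0.418450); scaling to 100 gives 64.8 : 100.0 : 57.8 : 14.9 : 1.4.

64.8 : 100.0 : 57.8 : 14.9 : 1.4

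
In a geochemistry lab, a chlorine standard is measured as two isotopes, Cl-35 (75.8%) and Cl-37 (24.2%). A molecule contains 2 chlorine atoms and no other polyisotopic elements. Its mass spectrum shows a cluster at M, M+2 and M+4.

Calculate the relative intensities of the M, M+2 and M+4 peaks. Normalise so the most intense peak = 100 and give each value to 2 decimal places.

The 2 Cl atoms are independent, so intensities follow the terms of (0.758 + 0.242)^2.
P(M) = 0.758^2 = 0.574564
P(M+2) = 2 × 0.758^1 × 0.242^1 = 0.366872
P(M+4) = 0.242^2 = 0.058564
The M peak is largest (0.574564); scaling to 100 gives 100.00 : 63.85 : 10.19.

100.00 : 63.85 : 10.19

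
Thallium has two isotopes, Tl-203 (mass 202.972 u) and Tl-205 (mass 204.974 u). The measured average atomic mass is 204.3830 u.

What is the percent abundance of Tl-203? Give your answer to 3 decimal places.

With x = fraction of Tl-203 (so Tl-205 is 1 − x):
202.972·x + 204.974·(1 − x) = 204.3830
(202.972 − 204.974)·x = 204.3830 − 204.974
x = -0.5910 / -2.002 = 0.29520 → 29.520% Tl-203, 70.480% Tl-205.

29.520%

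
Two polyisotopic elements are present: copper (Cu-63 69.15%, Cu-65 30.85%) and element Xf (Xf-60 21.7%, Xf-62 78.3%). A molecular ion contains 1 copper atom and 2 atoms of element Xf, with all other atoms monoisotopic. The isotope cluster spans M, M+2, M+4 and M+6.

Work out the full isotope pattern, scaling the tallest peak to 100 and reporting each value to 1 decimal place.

Copper pattern (n=1): 0.6915 : 0.3085
Element Xf pattern (n=2): 0.047089 : 0.339822 : 0.613089
Convolve the two distributions (both contribute in 2-u steps):
  M: 0.6915×0.047089 = 0.032562
  M+2: 0.6915×0.339822 + 0.3085×0.047089 = 0.249514
  M+4: 0.6915×0.613089 + 0.3085×0.339822 = 0.528786
  M+6: 0.3085×0.613089 = 0.189138
Scale to base peak (0.528786) = 100: 6.2 : 47.2 : 100.0 : 35.8

6.2 : 47.2 : 100.0 : 35.8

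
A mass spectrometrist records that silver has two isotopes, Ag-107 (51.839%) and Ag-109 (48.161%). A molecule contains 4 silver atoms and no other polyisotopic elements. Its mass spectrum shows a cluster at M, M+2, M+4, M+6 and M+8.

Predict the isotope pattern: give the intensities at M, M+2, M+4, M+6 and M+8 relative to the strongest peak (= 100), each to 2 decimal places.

19.31 : 71.76 : 100.00 : 61.94 : 14.39

Each Ag atom is independently Ag-107 (p = 0.51839) or Ag-109 (q = 0.48161); the cluster is the binomial expansion (p + q)^4.
P(M) = 0.51839^4 = 0.072215
P(M+2) = 4 × 0.51839^3 × 0.48161^1 = 0.268365
P(M+4) = 6 × 0.51839^2 × 0.48161^2 = 0.373986
P(M+6) = 4 × 0.51839^1 × 0.48161^3 = 0.231634
P(M+8) = 0.48161^4 = 0.053800
The M+4 peak is largest (0.373986); scaling to 100 gives 19.31 : 71.76 : 100.00 : 61.94 : 14.39.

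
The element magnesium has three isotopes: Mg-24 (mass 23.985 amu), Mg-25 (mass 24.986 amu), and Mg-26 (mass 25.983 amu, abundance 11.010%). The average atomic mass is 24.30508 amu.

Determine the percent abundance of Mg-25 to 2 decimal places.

10.00%

Let x and y be the fractions of Mg-24 and Mg-25. Then x + y = 1 − 0.11010 = 0.88990 and 23.985x + 24.986y = 24.30508 − 0.11010×25.983 = 21.4443517.
Substituting: 23.985x + 24.986(0.88990 − x) = 21.4443517
(23.985 − 24.986)x = -0.7906897  ⇒  x = 0.78990, y = 0.10000
Mg-24: 78.99%, Mg-25: 10.00%.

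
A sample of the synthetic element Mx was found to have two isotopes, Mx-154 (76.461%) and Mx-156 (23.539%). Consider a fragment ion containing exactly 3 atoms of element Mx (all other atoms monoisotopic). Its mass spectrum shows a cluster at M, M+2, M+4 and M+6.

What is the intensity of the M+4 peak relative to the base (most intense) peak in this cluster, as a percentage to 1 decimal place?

Binomial terms of (0.76461 + 0.23539)^3: M 0.4470, M+2 0.4128, M+4 0.1271, M+6 0.0130 → M is the base peak.
P(M) = C(3,0) × 0.76461^3 × 0.23539^0 = 1 × 0.44701276 × 1.0000 = 0.447013 (base)
P(M+4) = C(3,2) × 0.76461^1 × 0.23539^2 = 3 × 0.76461 × 0.05540845 = 0.127098
Relative intensity = 0.127098 / 0.447013 × 100 = 28.4

28.4%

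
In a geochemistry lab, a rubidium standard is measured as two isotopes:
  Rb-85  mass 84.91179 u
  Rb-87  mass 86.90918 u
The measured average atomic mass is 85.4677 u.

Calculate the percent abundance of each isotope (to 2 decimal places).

With x = fraction of Rb-85 (so Rb-87 is 1 − x):
84.91179·x + 86.90918·(1 − x) = 85.4677
(84.91179 − 86.90918)·x = 85.4677 − 86.90918
x = -1.44148 / -1.99739 = 0.72168 → 72.17% Rb-85, 27.83% Rb-87.

Rb-85: 72.17%, Rb-87: 27.83%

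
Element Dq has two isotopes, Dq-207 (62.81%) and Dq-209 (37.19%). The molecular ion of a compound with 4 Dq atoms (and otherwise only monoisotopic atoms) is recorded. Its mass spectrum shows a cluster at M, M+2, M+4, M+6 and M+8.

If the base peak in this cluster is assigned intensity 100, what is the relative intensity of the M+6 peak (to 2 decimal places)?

35.06

(0.6281 + 0.3719)^4 gives M 0.1556, M+2 0.3686, M+4 0.3274, M+6 0.1292, M+8 0.0191; the largest is M+2.
P(M+2) = C(4,1) × 0.6281^3 × 0.3719^1 = 4 × 0.24779149 × 0.3719 = 0.368615 (base)
P(M+6) = C(4,3) × 0.6281^1 × 0.3719^3 = 4 × 0.6281 × 0.05143734 = 0.129231
Relative intensity = 0.129231 / 0.368615 × 100 = 35.06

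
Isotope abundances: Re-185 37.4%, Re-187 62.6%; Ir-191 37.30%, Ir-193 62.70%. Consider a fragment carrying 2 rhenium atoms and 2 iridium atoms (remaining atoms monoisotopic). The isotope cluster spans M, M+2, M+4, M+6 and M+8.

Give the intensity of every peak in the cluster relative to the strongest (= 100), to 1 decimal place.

Rhenium pattern (n=2): 0.139876 : 0.468248 : 0.391876
Iridium pattern (n=2): 0.139129 : 0.467742 : 0.393129
Convolve the two distributions (both contribute in 2-u steps):
  M: 0.139876×0.139129 = 0.019461
  M+2: 0.139876×0.467742 + 0.468248×0.139129 = 0.130573
  M+4: 0.139876×0.393129 + 0.468248×0.467742 + 0.391876×0.139129 = 0.328530
  M+6: 0.468248×0.393129 + 0.391876×0.467742 = 0.367379
  M+8: 0.391876×0.393129 = 0.154058
Scale to base peak (0.367379) = 100: 5.3 : 35.5 : 89.4 : 100.0 : 41.9

5.3 : 35.5 : 89.4 : 100.0 : 41.9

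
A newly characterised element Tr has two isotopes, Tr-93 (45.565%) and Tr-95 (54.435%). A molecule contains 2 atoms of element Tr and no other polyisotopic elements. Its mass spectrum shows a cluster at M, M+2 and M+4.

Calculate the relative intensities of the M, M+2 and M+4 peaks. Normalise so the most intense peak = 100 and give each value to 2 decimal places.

Expanding (0.45565 + 0.54435)^2:
P(M) = 0.45565^2 = 0.207617
P(M+2) = 2 × 0.45565^1 × 0.54435^1 = 0.496066
P(M+4) = 0.54435^2 = 0.296317
The M+2 peak is largest (0.496066); scaling to 100 gives 41.85 : 100.00 : 59.73.

41.85 : 100.00 : 59.73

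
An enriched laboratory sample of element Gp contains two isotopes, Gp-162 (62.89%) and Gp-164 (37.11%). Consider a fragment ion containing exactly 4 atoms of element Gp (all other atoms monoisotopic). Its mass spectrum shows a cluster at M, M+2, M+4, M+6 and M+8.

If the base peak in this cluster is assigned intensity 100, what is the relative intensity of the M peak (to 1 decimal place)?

Binomial terms of (0.6289 + 0.3711)^4: M 0.1564, M+2 0.3692, M+4 0.3268, M+6 0.1286, M+8 0.0190 → M+2 is the base peak.
P(M+2) = C(4,1) × 0.6289^3 × 0.3711^1 = 4 × 0.24873952 × 0.3711 = 0.369229 (base)
P(M) = C(4,0) × 0.6289^4 × 0.3711^0 = 1 × 0.15643228 × 1.0000 = 0.156432
Relative intensity = 0.156432 / 0.369229 × 100 = 42.4

42.4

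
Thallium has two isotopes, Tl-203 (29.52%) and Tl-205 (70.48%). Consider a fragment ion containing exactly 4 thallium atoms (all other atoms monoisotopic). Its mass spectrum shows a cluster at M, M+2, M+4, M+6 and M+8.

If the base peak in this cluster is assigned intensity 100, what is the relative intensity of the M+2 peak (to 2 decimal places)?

(0.2952 + 0.7048)^4 gives M 0.0076, M+2 0.0725, M+4 0.2597, M+6 0.4134, M+8 0.2468; the largest is M+6.
P(M+6) = C(4,3) × 0.2952^1 × 0.7048^3 = 4 × 0.2952 × 0.35010449 = 0.413403 (base)
P(M+2) = C(4,1) × 0.2952^3 × 0.7048^1 = 4 × 0.02572463 × 0.7048 = 0.072523
Relative intensity = 0.072523 / 0.413403 × 100 = 17.54

17.54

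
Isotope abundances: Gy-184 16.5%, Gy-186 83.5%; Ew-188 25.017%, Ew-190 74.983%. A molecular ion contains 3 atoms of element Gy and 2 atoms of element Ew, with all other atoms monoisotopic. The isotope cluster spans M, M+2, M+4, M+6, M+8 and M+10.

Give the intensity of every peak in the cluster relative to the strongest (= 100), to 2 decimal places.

Element Gy pattern (n=3): 0.00449213 : 0.06819863 : 0.34512637 : 0.58218287
Element Ew pattern (n=2): 0.06258503 : 0.37516994 : 0.56224503
Convolve the two distributions (both contribute in 2-u steps):
  M: 0.00449213×0.06258503 = 0.000281
  M+2: 0.00449213×0.37516994 + 0.06819863×0.06258503 = 0.005954
  M+4: 0.00449213×0.56224503 + 0.06819863×0.37516994 + 0.34512637×0.06258503 = 0.049711
  M+6: 0.06819863×0.56224503 + 0.34512637×0.37516994 + 0.58218287×0.06258503 = 0.204261
  M+8: 0.34512637×0.56224503 + 0.58218287×0.37516994 = 0.412463
  M+10: 0.58218287×0.56224503 = 0.327329
Scale to base peak (0.412463) = 100: 0.07 : 1.44 : 12.05 : 49.52 : 100.00 : 79.36

0.07 : 1.44 : 12.05 : 49.52 : 100.00 : 79.36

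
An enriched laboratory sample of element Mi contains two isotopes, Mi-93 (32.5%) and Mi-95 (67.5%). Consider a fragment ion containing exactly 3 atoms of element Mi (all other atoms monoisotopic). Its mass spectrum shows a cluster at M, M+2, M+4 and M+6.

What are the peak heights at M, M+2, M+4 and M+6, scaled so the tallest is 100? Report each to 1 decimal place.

Each Mi atom is independently Mi-93 (p = 0.325) or Mi-95 (q = 0.675); the cluster is the binomial expansion (p + q)^3.
P(M) = 0.325^3 = 0.034328
P(M+2) = 3 × 0.325^2 × 0.675^1 = 0.213891
P(M+4) = 3 × 0.325^1 × 0.675^2 = 0.444234
P(M+6) = 0.675^3 = 0.307547
The M+4 peak is largest (0.444234); scaling to 100 gives 7.7 : 48.1 : 100.0 : 69.2.

7.7 : 48.1 : 100.0 : 69.2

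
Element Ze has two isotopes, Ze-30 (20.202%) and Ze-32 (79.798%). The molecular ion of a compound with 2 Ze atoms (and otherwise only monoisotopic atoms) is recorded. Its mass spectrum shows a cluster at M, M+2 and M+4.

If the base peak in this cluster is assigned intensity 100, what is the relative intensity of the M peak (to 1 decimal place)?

6.4

Term probabilities: M 0.0408, M+2 0.3224, M+4 0.6368. Base peak = M+4.
P(M+4) = C(2,2) × 0.20202^0 × 0.79798^2 = 1 × 1.0000 × 0.63677208 = 0.636772 (base)
P(M) = C(2,0) × 0.20202^2 × 0.79798^0 = 1 × 0.04081208 × 1.0000 = 0.040812
Relative intensity = 0.040812 / 0.636772 × 100 = 6.4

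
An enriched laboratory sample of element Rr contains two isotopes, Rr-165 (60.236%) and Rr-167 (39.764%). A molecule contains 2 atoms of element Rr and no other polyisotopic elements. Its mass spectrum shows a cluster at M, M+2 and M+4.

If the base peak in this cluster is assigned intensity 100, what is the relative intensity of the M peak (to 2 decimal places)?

75.74

Binomial terms of (0.60236 + 0.39764)^2: M 0.3628, M+2 0.4790, M+4 0.1581 → M+2 is the base peak.
P(M+2) = C(2,1) × 0.60236^1 × 0.39764^1 = 2 × 0.60236 × 0.39764 = 0.479045 (base)
P(M) = C(2,0) × 0.60236^2 × 0.39764^0 = 1 × 0.36283757 × 1.0000 = 0.362838
Relative intensity = 0.362838 / 0.479045 × 100 = 75.74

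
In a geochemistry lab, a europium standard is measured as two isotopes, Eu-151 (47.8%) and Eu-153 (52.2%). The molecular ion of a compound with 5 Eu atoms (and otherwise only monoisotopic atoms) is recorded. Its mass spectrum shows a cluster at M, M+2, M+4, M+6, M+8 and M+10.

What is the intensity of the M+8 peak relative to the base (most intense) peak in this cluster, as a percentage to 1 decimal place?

(0.478 + 0.522)^5 gives M 0.0250, M+2 0.1363, M+4 0.2976, M+6 0.3250, M+8 0.1775, M+10 0.0388; the largest is M+6.
P(M+6) = C(5,3) × 0.478^2 × 0.522^3 = 10 × 0.228484 × 0.14223665 = 0.324988 (base)
P(M+8) = C(5,4) × 0.478^1 × 0.522^4 = 5 × 0.4780 × 0.07424753 = 0.177452
Relative intensity = 0.177452 / 0.324988 × 100 = 54.6

54.6%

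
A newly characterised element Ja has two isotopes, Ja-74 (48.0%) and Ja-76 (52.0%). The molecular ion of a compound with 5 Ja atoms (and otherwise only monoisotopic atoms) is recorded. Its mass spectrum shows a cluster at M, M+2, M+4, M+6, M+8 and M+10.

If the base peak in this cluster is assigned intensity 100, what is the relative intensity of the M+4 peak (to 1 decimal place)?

92.3

Term probabilities: M 0.0255, M+2 0.1380, M+4 0.2990, M+6 0.3240, M+8 0.1755, M+10 0.0380. Base peak = M+6.
P(M+6) = C(5,3) × 0.480^2 × 0.520^3 = 10 × 0.2304 × 0.140608 = 0.323961 (base)
P(M+4) = C(5,2) × 0.480^3 × 0.520^2 = 10 × 0.110592 × 0.2704 = 0.299041
Relative intensity = 0.299041 / 0.323961 × 100 = 92.3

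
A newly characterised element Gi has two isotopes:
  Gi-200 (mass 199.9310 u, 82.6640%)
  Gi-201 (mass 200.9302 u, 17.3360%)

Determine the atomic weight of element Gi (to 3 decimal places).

200.104 u

Weight each isotope mass by its fractional abundance: 0.826640 × 199.9310 + 0.173360 × 200.9302
= 165.27096 + 34.83326 = 200.10422 u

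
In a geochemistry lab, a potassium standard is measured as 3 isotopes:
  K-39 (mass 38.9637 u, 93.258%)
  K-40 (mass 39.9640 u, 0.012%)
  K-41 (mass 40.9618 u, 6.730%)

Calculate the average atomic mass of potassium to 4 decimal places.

Ar = Σ fᵢ·mᵢ = 0.93258 × 38.9637 + 0.00012 × 39.9640 + 0.06730 × 40.9618
= 36.33677 + 0.00480 + 2.75673 = 39.09830 u

39.0983 u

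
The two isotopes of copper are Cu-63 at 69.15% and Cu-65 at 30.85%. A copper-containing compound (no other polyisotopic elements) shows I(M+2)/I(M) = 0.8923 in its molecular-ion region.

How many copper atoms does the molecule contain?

The M+2/M ratio from n Cu atoms is n · q/p = n · 0.3085/0.6915.
n = 0.8923 × 0.6915/0.3085 = 2.00 ≈ 2

2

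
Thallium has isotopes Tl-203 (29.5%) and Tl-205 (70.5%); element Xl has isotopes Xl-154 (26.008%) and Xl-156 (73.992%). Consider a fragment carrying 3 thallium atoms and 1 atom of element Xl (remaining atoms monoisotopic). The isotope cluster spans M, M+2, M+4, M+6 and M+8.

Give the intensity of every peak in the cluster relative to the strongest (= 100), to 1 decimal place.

Thallium pattern (n=3): 0.02567237 : 0.18405787 : 0.43986713 : 0.35040263
Element Xl pattern (n=1): 0.26008 : 0.73992
Convolve the two distributions (both contribute in 2-u steps):
  M: 0.02567237×0.26008 = 0.006677
  M+2: 0.02567237×0.73992 + 0.18405787×0.26008 = 0.066865
  M+4: 0.18405787×0.73992 + 0.43986713×0.26008 = 0.250589
  M+6: 0.43986713×0.73992 + 0.35040263×0.26008 = 0.416599
  M+8: 0.35040263×0.73992 = 0.259270
Scale to base peak (0.416599) = 100: 1.6 : 16.1 : 60.2 : 100.0 : 62.2

1.6 : 16.1 : 60.2 : 100.0 : 62.2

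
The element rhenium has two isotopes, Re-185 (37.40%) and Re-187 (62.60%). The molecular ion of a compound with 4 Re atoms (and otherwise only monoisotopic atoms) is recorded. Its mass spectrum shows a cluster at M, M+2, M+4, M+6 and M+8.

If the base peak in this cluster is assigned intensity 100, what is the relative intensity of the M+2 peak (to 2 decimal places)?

(0.3740 + 0.6260)^4 gives M 0.0196, M+2 0.1310, M+4 0.3289, M+6 0.3670, M+8 0.1536; the largest is M+6.
P(M+6) = C(4,3) × 0.3740^1 × 0.6260^3 = 4 × 0.3740 × 0.24531438 = 0.366990 (base)
P(M+2) = C(4,1) × 0.3740^3 × 0.6260^1 = 4 × 0.05231362 × 0.6260 = 0.130993
Relative intensity = 0.130993 / 0.366990 × 100 = 35.69

35.69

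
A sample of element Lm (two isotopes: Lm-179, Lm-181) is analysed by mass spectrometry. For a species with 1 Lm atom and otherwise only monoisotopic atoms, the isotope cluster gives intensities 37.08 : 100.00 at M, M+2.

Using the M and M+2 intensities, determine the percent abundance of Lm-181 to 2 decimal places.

72.95%

Let p = fractional abundance of Lm-179. I(M+2)/I(M) = [C(1,1)·p^0·(1−p)] / p^1 = 1·(1−p)/p = 100.00/37.08 = 2.6969
(1−p)/p = 2.6969/1 = 2.6969  ⇒  p = 1/(1 + 2.6969) = 0.2705
Lm-179: 27.05%, Lm-181: 72.95%.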